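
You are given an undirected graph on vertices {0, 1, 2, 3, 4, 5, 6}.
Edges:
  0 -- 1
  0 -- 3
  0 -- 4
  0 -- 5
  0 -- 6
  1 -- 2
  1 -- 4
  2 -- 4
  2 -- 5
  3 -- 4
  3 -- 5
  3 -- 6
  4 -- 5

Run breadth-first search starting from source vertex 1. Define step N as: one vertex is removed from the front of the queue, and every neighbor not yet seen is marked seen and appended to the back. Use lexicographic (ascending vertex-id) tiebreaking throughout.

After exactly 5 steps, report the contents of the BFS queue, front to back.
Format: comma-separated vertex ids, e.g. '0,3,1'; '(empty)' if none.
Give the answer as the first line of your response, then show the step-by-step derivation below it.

5,6

step 1: dequeue 1; queue=[0,2,4]; order=1
step 2: dequeue 0; queue=[2,4,3,5,6]; order=1,0
step 3: dequeue 2; queue=[4,3,5,6]; order=1,0,2
step 4: dequeue 4; queue=[3,5,6]; order=1,0,2,4
step 5: dequeue 3; queue=[5,6]; order=1,0,2,4,3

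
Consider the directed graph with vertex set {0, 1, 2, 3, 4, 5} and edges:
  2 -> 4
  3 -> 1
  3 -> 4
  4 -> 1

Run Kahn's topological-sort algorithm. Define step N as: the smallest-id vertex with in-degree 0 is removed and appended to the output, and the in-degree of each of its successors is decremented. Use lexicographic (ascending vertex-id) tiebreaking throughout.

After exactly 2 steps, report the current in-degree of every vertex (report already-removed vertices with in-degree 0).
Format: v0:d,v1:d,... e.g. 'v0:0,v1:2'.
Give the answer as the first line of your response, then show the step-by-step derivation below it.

v0:0,v1:2,v2:0,v3:0,v4:1,v5:0

step 1: output 0; order=[0]; indeg=(0,2,0,0,2,0)
step 2: output 2; order=[0,2]; indeg=(0,2,0,0,1,0)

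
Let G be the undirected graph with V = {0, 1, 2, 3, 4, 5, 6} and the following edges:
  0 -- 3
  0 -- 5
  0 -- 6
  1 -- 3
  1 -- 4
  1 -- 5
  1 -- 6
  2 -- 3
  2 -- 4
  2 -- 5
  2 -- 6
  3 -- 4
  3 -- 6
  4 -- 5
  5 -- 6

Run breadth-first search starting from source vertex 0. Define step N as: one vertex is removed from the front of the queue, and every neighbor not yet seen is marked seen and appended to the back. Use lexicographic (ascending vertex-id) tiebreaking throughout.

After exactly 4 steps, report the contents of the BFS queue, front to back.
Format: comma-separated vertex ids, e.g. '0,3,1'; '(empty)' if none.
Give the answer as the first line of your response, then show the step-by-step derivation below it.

1,2,4

step 1: dequeue 0; queue=[3,5,6]; order=0
step 2: dequeue 3; queue=[5,6,1,2,4]; order=0,3
step 3: dequeue 5; queue=[6,1,2,4]; order=0,3,5
step 4: dequeue 6; queue=[1,2,4]; order=0,3,5,6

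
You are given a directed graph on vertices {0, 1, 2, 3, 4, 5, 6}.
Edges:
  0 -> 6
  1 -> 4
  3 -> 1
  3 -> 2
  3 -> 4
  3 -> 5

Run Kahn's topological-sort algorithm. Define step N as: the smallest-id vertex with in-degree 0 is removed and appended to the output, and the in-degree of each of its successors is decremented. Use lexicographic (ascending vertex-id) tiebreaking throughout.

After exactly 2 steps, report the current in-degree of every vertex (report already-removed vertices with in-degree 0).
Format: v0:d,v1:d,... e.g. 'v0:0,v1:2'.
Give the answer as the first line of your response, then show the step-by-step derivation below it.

v0:0,v1:0,v2:0,v3:0,v4:1,v5:0,v6:0

step 1: output 0; order=[0]; indeg=(0,1,1,0,2,1,0)
step 2: output 3; order=[0,3]; indeg=(0,0,0,0,1,0,0)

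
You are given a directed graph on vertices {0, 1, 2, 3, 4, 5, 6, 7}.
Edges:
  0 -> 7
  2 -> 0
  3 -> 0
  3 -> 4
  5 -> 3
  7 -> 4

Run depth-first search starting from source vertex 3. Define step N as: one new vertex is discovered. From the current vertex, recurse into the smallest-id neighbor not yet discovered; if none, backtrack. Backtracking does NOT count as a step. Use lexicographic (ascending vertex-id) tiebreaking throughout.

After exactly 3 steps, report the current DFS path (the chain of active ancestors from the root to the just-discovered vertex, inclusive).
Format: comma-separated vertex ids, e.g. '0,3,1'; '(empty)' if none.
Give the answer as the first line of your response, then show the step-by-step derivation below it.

3,0,7

step 1: discover 3; path=3; order=3
step 2: discover 0; path=3>0; order=3,0
step 3: discover 7; path=3>0>7; order=3,0,7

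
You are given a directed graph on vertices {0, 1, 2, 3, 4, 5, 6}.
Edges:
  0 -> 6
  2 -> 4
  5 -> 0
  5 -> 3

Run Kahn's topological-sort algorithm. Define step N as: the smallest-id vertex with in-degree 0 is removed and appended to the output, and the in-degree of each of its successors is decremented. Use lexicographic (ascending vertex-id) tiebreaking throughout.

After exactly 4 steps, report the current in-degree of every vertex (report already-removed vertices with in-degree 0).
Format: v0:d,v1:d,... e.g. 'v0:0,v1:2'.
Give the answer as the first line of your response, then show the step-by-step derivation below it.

v0:0,v1:0,v2:0,v3:0,v4:0,v5:0,v6:1

step 1: output 1; order=[1]; indeg=(1,0,0,1,1,0,1)
step 2: output 2; order=[1,2]; indeg=(1,0,0,1,0,0,1)
step 3: output 4; order=[1,2,4]; indeg=(1,0,0,1,0,0,1)
step 4: output 5; order=[1,2,4,5]; indeg=(0,0,0,0,0,0,1)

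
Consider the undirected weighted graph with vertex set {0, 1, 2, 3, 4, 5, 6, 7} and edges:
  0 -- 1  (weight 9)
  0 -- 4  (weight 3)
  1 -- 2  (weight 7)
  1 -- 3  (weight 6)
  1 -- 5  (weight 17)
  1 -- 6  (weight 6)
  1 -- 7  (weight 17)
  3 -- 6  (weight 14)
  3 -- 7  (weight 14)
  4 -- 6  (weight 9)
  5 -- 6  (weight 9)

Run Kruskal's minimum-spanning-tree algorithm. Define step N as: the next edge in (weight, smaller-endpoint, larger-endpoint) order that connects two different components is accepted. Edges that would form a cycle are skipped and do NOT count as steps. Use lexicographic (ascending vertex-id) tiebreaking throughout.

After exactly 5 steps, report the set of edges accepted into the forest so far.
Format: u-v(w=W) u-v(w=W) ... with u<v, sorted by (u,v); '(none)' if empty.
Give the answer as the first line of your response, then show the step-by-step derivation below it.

0-1(w=9) 0-4(w=3) 1-2(w=7) 1-3(w=6) 1-6(w=6)

step 1: add edge 0-4 (w=3); MST = {0-4(w=3)}
step 2: add edge 1-3 (w=6); MST = {0-4(w=3) 1-3(w=6)}
step 3: add edge 1-6 (w=6); MST = {0-4(w=3) 1-3(w=6) 1-6(w=6)}
step 4: add edge 1-2 (w=7); MST = {0-4(w=3) 1-2(w=7) 1-3(w=6) 1-6(w=6)}
step 5: add edge 0-1 (w=9); MST = {0-1(w=9) 0-4(w=3) 1-2(w=7) 1-3(w=6) 1-6(w=6)}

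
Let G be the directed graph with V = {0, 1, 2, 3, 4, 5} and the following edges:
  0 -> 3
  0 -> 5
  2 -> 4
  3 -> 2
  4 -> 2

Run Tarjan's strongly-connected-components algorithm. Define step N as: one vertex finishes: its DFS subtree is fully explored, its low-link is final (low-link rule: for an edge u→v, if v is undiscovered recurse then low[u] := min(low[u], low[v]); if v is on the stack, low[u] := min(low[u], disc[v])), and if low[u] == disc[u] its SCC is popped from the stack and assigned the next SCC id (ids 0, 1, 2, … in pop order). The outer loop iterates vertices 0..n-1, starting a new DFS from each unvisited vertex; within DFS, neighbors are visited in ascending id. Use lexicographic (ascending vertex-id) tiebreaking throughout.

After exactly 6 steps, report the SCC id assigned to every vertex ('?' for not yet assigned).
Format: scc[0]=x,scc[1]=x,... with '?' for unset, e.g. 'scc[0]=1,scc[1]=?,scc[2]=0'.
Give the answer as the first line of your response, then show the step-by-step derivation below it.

scc[0]=3,scc[1]=4,scc[2]=0,scc[3]=1,scc[4]=0,scc[5]=2

step 1: low=(low[0]=0,low[1]=?,low[2]=2,low[3]=1,low[4]=2,low[5]=?); scc=(scc[0]=?,scc[1]=?,scc[2]=?,scc[3]=?,scc[4]=?,scc[5]=?)
step 2: low=(low[0]=0,low[1]=?,low[2]=2,low[3]=1,low[4]=2,low[5]=?); scc=(scc[0]=?,scc[1]=?,scc[2]=0,scc[3]=?,scc[4]=0,scc[5]=?)
step 3: low=(low[0]=0,low[1]=?,low[2]=2,low[3]=1,low[4]=2,low[5]=?); scc=(scc[0]=?,scc[1]=?,scc[2]=0,scc[3]=1,scc[4]=0,scc[5]=?)
step 4: low=(low[0]=0,low[1]=?,low[2]=2,low[3]=1,low[4]=2,low[5]=4); scc=(scc[0]=?,scc[1]=?,scc[2]=0,scc[3]=1,scc[4]=0,scc[5]=2)
step 5: low=(low[0]=0,low[1]=?,low[2]=2,low[3]=1,low[4]=2,low[5]=4); scc=(scc[0]=3,scc[1]=?,scc[2]=0,scc[3]=1,scc[4]=0,scc[5]=2)
step 6: low=(low[0]=0,low[1]=5,low[2]=2,low[3]=1,low[4]=2,low[5]=4); scc=(scc[0]=3,scc[1]=4,scc[2]=0,scc[3]=1,scc[4]=0,scc[5]=2)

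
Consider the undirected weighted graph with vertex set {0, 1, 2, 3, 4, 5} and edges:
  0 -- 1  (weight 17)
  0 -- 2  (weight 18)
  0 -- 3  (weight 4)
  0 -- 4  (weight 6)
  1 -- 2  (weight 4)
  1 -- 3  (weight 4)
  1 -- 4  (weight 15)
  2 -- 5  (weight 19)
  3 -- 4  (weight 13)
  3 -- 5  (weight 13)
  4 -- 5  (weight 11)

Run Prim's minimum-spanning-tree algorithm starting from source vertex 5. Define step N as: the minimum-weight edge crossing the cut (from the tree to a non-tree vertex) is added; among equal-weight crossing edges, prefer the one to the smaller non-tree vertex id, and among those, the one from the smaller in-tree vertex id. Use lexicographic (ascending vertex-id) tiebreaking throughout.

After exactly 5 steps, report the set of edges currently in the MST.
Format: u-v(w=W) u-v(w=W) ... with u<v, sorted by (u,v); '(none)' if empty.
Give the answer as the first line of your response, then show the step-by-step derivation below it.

0-3(w=4) 0-4(w=6) 1-2(w=4) 1-3(w=4) 4-5(w=11)

step 1: add edge 4-5 (w=11); MST = {4-5(w=11)}
step 2: add edge 0-4 (w=6); MST = {0-4(w=6) 4-5(w=11)}
step 3: add edge 0-3 (w=4); MST = {0-3(w=4) 0-4(w=6) 4-5(w=11)}
step 4: add edge 1-3 (w=4); MST = {0-3(w=4) 0-4(w=6) 1-3(w=4) 4-5(w=11)}
step 5: add edge 1-2 (w=4); MST = {0-3(w=4) 0-4(w=6) 1-2(w=4) 1-3(w=4) 4-5(w=11)}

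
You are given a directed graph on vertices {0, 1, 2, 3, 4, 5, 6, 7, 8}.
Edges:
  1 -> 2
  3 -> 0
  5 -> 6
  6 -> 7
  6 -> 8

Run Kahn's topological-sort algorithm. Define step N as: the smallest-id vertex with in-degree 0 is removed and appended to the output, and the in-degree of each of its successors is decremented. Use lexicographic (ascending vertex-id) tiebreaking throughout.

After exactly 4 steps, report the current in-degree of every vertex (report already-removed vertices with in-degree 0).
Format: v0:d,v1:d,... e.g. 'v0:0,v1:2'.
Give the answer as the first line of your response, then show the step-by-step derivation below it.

v0:0,v1:0,v2:0,v3:0,v4:0,v5:0,v6:1,v7:1,v8:1

step 1: output 1; order=[1]; indeg=(1,0,0,0,0,0,1,1,1)
step 2: output 2; order=[1,2]; indeg=(1,0,0,0,0,0,1,1,1)
step 3: output 3; order=[1,2,3]; indeg=(0,0,0,0,0,0,1,1,1)
step 4: output 0; order=[1,2,3,0]; indeg=(0,0,0,0,0,0,1,1,1)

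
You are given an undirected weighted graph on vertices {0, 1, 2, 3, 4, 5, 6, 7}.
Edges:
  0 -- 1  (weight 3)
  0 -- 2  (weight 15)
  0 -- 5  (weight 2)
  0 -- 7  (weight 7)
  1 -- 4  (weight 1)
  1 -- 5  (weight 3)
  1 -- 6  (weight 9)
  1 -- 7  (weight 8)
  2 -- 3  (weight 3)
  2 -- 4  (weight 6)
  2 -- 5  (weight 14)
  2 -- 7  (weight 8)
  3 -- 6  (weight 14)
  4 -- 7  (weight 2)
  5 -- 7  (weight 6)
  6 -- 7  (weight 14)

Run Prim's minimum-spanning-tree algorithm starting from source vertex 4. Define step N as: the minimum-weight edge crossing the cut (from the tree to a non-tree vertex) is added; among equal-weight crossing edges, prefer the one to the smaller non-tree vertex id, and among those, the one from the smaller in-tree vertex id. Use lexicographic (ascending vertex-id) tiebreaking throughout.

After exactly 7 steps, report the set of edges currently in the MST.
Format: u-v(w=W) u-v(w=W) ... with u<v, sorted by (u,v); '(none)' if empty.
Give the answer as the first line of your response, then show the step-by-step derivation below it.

0-1(w=3) 0-5(w=2) 1-4(w=1) 1-6(w=9) 2-3(w=3) 2-4(w=6) 4-7(w=2)

step 1: add edge 1-4 (w=1); MST = {1-4(w=1)}
step 2: add edge 4-7 (w=2); MST = {1-4(w=1) 4-7(w=2)}
step 3: add edge 0-1 (w=3); MST = {0-1(w=3) 1-4(w=1) 4-7(w=2)}
step 4: add edge 0-5 (w=2); MST = {0-1(w=3) 0-5(w=2) 1-4(w=1) 4-7(w=2)}
step 5: add edge 2-4 (w=6); MST = {0-1(w=3) 0-5(w=2) 1-4(w=1) 2-4(w=6) 4-7(w=2)}
step 6: add edge 2-3 (w=3); MST = {0-1(w=3) 0-5(w=2) 1-4(w=1) 2-3(w=3) 2-4(w=6) 4-7(w=2)}
step 7: add edge 1-6 (w=9); MST = {0-1(w=3) 0-5(w=2) 1-4(w=1) 1-6(w=9) 2-3(w=3) 2-4(w=6) 4-7(w=2)}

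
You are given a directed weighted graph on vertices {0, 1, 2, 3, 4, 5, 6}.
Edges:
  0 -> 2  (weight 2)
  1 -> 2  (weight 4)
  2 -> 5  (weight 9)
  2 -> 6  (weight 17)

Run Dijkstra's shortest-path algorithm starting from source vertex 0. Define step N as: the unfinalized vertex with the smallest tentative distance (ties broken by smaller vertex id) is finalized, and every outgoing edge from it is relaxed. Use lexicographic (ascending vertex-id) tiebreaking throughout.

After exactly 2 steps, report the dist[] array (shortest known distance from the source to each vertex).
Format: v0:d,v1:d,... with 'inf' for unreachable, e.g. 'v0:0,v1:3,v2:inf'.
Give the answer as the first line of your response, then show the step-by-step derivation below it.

v0:0,v1:inf,v2:2,v3:inf,v4:inf,v5:11,v6:19

step 1: dist = v0:0,v1:inf,v2:2,v3:inf,v4:inf,v5:inf,v6:inf
step 2: dist = v0:0,v1:inf,v2:2,v3:inf,v4:inf,v5:11,v6:19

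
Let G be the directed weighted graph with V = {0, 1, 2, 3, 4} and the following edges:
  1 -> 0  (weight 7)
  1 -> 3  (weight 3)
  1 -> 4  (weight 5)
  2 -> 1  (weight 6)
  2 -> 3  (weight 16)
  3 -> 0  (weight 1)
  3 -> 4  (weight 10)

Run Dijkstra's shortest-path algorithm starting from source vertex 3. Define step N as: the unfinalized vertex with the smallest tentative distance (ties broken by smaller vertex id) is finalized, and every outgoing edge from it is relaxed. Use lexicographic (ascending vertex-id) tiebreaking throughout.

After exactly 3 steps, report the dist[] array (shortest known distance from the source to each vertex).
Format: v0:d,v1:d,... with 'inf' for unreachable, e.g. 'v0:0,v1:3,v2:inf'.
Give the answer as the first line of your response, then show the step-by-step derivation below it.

v0:1,v1:inf,v2:inf,v3:0,v4:10

step 1: dist = v0:1,v1:inf,v2:inf,v3:0,v4:10
step 2: dist = v0:1,v1:inf,v2:inf,v3:0,v4:10
step 3: dist = v0:1,v1:inf,v2:inf,v3:0,v4:10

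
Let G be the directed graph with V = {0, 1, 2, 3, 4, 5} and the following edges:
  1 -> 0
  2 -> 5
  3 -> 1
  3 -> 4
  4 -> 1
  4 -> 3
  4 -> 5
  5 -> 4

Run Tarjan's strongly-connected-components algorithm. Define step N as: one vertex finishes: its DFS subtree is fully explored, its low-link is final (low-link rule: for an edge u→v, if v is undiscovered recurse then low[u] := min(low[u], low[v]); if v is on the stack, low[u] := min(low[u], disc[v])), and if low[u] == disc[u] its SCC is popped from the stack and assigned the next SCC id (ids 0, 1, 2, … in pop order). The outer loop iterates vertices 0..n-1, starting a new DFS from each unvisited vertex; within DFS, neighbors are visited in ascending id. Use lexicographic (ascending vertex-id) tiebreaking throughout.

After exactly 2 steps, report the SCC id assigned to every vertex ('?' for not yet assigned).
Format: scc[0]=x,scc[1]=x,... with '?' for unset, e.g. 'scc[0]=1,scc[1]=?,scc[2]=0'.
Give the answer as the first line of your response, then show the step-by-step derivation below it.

scc[0]=0,scc[1]=1,scc[2]=?,scc[3]=?,scc[4]=?,scc[5]=?

step 1: low=(low[0]=0,low[1]=?,low[2]=?,low[3]=?,low[4]=?,low[5]=?); scc=(scc[0]=0,scc[1]=?,scc[2]=?,scc[3]=?,scc[4]=?,scc[5]=?)
step 2: low=(low[0]=0,low[1]=1,low[2]=?,low[3]=?,low[4]=?,low[5]=?); scc=(scc[0]=0,scc[1]=1,scc[2]=?,scc[3]=?,scc[4]=?,scc[5]=?)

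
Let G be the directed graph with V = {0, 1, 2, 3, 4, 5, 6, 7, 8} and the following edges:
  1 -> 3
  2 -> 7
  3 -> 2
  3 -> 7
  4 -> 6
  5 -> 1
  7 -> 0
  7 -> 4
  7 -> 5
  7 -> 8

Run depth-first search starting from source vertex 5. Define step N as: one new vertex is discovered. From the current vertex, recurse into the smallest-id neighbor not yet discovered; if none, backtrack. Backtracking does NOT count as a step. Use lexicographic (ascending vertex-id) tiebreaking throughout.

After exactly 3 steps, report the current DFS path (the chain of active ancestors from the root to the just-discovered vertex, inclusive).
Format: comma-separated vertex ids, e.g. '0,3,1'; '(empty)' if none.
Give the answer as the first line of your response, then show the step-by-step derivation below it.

5,1,3

step 1: discover 5; path=5; order=5
step 2: discover 1; path=5>1; order=5,1
step 3: discover 3; path=5>1>3; order=5,1,3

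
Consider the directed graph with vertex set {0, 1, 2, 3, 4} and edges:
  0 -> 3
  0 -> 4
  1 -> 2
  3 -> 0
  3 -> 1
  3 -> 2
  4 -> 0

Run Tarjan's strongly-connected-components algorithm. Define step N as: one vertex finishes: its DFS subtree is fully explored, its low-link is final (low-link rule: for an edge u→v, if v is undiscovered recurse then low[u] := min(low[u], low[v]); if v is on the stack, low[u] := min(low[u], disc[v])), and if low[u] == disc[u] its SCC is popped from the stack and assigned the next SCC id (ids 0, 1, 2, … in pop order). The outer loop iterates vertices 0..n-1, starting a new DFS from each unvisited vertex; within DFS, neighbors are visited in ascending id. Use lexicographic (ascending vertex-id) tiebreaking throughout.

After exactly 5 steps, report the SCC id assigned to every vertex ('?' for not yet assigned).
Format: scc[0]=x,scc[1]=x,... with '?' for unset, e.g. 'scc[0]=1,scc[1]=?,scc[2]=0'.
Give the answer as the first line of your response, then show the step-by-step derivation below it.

scc[0]=2,scc[1]=1,scc[2]=0,scc[3]=2,scc[4]=2

step 1: low=(low[0]=0,low[1]=2,low[2]=3,low[3]=0,low[4]=?); scc=(scc[0]=?,scc[1]=?,scc[2]=0,scc[3]=?,scc[4]=?)
step 2: low=(low[0]=0,low[1]=2,low[2]=3,low[3]=0,low[4]=?); scc=(scc[0]=?,scc[1]=1,scc[2]=0,scc[3]=?,scc[4]=?)
step 3: low=(low[0]=0,low[1]=2,low[2]=3,low[3]=0,low[4]=?); scc=(scc[0]=?,scc[1]=1,scc[2]=0,scc[3]=?,scc[4]=?)
step 4: low=(low[0]=0,low[1]=2,low[2]=3,low[3]=0,low[4]=0); scc=(scc[0]=?,scc[1]=1,scc[2]=0,scc[3]=?,scc[4]=?)
step 5: low=(low[0]=0,low[1]=2,low[2]=3,low[3]=0,low[4]=0); scc=(scc[0]=2,scc[1]=1,scc[2]=0,scc[3]=2,scc[4]=2)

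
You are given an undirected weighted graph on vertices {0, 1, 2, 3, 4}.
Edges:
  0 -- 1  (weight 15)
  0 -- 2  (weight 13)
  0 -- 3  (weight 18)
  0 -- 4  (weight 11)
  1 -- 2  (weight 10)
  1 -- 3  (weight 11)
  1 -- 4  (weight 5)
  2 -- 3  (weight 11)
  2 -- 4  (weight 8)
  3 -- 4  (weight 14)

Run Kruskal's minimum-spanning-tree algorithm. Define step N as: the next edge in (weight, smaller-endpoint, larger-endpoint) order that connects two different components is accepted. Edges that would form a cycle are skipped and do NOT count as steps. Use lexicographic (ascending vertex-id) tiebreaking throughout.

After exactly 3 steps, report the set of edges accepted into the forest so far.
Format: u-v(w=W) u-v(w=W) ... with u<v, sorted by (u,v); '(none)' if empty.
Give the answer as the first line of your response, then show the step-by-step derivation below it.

0-4(w=11) 1-4(w=5) 2-4(w=8)

step 1: add edge 1-4 (w=5); MST = {1-4(w=5)}
step 2: add edge 2-4 (w=8); MST = {1-4(w=5) 2-4(w=8)}
step 3: add edge 0-4 (w=11); MST = {0-4(w=11) 1-4(w=5) 2-4(w=8)}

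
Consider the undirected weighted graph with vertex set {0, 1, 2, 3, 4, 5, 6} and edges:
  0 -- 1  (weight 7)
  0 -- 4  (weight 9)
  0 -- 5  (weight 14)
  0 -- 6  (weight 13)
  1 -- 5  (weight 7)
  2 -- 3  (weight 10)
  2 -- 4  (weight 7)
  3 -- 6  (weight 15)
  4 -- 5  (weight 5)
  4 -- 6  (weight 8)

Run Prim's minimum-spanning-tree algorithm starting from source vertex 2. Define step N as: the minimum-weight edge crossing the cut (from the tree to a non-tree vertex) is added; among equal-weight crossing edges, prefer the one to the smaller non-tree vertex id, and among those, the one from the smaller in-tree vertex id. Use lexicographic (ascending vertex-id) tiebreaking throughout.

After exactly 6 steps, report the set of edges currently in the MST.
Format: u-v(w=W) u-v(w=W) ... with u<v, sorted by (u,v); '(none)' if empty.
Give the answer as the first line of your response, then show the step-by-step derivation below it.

0-1(w=7) 1-5(w=7) 2-3(w=10) 2-4(w=7) 4-5(w=5) 4-6(w=8)

step 1: add edge 2-4 (w=7); MST = {2-4(w=7)}
step 2: add edge 4-5 (w=5); MST = {2-4(w=7) 4-5(w=5)}
step 3: add edge 1-5 (w=7); MST = {1-5(w=7) 2-4(w=7) 4-5(w=5)}
step 4: add edge 0-1 (w=7); MST = {0-1(w=7) 1-5(w=7) 2-4(w=7) 4-5(w=5)}
step 5: add edge 4-6 (w=8); MST = {0-1(w=7) 1-5(w=7) 2-4(w=7) 4-5(w=5) 4-6(w=8)}
step 6: add edge 2-3 (w=10); MST = {0-1(w=7) 1-5(w=7) 2-3(w=10) 2-4(w=7) 4-5(w=5) 4-6(w=8)}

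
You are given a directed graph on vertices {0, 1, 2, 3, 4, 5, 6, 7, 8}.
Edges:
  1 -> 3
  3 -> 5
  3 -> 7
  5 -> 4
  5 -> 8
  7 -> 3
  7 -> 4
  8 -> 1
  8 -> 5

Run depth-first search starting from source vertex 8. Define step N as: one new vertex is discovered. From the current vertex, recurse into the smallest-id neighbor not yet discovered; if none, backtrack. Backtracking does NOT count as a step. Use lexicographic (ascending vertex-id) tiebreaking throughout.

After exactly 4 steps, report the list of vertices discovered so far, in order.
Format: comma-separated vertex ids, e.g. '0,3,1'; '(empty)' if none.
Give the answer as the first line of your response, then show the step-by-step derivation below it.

8,1,3,5

step 1: discover 8; path=8; order=8
step 2: discover 1; path=8>1; order=8,1
step 3: discover 3; path=8>1>3; order=8,1,3
step 4: discover 5; path=8>1>3>5; order=8,1,3,5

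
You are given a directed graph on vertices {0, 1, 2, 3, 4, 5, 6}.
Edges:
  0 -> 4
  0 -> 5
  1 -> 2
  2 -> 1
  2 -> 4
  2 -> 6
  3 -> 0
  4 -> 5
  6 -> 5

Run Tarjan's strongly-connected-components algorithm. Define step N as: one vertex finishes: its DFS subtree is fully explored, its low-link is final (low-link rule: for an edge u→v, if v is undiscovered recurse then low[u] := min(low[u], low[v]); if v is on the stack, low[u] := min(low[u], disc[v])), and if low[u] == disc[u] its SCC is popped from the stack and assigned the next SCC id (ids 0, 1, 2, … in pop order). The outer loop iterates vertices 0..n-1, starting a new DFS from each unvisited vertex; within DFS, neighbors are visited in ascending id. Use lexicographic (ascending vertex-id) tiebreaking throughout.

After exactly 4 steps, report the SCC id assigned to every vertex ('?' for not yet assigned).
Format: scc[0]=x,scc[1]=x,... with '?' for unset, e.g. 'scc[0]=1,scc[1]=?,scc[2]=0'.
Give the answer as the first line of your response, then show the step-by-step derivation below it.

scc[0]=2,scc[1]=?,scc[2]=?,scc[3]=?,scc[4]=1,scc[5]=0,scc[6]=3

step 1: low=(low[0]=0,low[1]=?,low[2]=?,low[3]=?,low[4]=1,low[5]=2,low[6]=?); scc=(scc[0]=?,scc[1]=?,scc[2]=?,scc[3]=?,scc[4]=?,scc[5]=0,scc[6]=?)
step 2: low=(low[0]=0,low[1]=?,low[2]=?,low[3]=?,low[4]=1,low[5]=2,low[6]=?); scc=(scc[0]=?,scc[1]=?,scc[2]=?,scc[3]=?,scc[4]=1,scc[5]=0,scc[6]=?)
step 3: low=(low[0]=0,low[1]=?,low[2]=?,low[3]=?,low[4]=1,low[5]=2,low[6]=?); scc=(scc[0]=2,scc[1]=?,scc[2]=?,scc[3]=?,scc[4]=1,scc[5]=0,scc[6]=?)
step 4: low=(low[0]=0,low[1]=3,low[2]=3,low[3]=?,low[4]=1,low[5]=2,low[6]=5); scc=(scc[0]=2,scc[1]=?,scc[2]=?,scc[3]=?,scc[4]=1,scc[5]=0,scc[6]=3)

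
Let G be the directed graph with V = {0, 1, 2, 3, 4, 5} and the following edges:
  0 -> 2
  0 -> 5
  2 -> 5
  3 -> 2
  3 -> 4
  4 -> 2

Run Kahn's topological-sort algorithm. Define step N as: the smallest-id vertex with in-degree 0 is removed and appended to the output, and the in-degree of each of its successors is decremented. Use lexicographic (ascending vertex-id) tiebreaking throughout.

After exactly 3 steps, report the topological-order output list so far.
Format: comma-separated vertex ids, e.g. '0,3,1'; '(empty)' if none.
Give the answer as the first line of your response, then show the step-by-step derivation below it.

0,1,3

step 1: output 0; order=[0]; indeg=(0,0,2,0,1,1)
step 2: output 1; order=[0,1]; indeg=(0,0,2,0,1,1)
step 3: output 3; order=[0,1,3]; indeg=(0,0,1,0,0,1)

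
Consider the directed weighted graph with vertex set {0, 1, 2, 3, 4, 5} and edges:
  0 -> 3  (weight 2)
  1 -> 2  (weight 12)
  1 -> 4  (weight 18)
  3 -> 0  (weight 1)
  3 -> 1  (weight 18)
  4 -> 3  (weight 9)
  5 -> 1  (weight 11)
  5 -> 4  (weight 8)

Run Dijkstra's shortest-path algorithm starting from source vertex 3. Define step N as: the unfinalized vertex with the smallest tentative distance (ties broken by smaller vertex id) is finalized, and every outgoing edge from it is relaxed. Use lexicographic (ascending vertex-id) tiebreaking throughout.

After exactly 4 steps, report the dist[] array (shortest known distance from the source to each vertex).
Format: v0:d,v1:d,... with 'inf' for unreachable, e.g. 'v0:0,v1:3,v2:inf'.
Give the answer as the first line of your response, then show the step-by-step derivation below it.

v0:1,v1:18,v2:30,v3:0,v4:36,v5:inf

step 1: dist = v0:1,v1:18,v2:inf,v3:0,v4:inf,v5:inf
step 2: dist = v0:1,v1:18,v2:inf,v3:0,v4:inf,v5:inf
step 3: dist = v0:1,v1:18,v2:30,v3:0,v4:36,v5:inf
step 4: dist = v0:1,v1:18,v2:30,v3:0,v4:36,v5:inf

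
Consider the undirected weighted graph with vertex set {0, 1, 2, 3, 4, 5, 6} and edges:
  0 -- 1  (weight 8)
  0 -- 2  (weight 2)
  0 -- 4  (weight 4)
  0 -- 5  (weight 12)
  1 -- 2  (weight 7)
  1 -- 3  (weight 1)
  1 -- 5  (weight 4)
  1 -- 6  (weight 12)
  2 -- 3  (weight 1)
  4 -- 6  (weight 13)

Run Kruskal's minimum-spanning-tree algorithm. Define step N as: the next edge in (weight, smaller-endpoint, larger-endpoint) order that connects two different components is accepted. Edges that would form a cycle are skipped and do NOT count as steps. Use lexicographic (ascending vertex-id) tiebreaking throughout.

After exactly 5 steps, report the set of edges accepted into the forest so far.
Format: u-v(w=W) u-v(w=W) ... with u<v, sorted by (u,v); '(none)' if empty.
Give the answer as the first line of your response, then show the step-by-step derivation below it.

0-2(w=2) 0-4(w=4) 1-3(w=1) 1-5(w=4) 2-3(w=1)

step 1: add edge 1-3 (w=1); MST = {1-3(w=1)}
step 2: add edge 2-3 (w=1); MST = {1-3(w=1) 2-3(w=1)}
step 3: add edge 0-2 (w=2); MST = {0-2(w=2) 1-3(w=1) 2-3(w=1)}
step 4: add edge 0-4 (w=4); MST = {0-2(w=2) 0-4(w=4) 1-3(w=1) 2-3(w=1)}
step 5: add edge 1-5 (w=4); MST = {0-2(w=2) 0-4(w=4) 1-3(w=1) 1-5(w=4) 2-3(w=1)}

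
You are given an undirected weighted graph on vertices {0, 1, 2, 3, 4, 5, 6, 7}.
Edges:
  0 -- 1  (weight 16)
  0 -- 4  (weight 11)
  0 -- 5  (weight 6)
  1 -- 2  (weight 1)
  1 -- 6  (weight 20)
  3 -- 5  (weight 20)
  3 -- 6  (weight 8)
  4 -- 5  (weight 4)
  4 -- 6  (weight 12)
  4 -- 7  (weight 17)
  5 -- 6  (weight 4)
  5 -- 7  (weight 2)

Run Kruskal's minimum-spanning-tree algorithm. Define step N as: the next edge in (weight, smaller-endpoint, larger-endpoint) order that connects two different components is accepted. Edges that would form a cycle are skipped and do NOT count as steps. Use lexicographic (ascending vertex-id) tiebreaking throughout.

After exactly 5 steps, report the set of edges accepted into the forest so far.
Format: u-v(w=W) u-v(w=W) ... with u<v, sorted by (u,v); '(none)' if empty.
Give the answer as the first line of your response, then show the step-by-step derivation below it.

0-5(w=6) 1-2(w=1) 4-5(w=4) 5-6(w=4) 5-7(w=2)

step 1: add edge 1-2 (w=1); MST = {1-2(w=1)}
step 2: add edge 5-7 (w=2); MST = {1-2(w=1) 5-7(w=2)}
step 3: add edge 4-5 (w=4); MST = {1-2(w=1) 4-5(w=4) 5-7(w=2)}
step 4: add edge 5-6 (w=4); MST = {1-2(w=1) 4-5(w=4) 5-6(w=4) 5-7(w=2)}
step 5: add edge 0-5 (w=6); MST = {0-5(w=6) 1-2(w=1) 4-5(w=4) 5-6(w=4) 5-7(w=2)}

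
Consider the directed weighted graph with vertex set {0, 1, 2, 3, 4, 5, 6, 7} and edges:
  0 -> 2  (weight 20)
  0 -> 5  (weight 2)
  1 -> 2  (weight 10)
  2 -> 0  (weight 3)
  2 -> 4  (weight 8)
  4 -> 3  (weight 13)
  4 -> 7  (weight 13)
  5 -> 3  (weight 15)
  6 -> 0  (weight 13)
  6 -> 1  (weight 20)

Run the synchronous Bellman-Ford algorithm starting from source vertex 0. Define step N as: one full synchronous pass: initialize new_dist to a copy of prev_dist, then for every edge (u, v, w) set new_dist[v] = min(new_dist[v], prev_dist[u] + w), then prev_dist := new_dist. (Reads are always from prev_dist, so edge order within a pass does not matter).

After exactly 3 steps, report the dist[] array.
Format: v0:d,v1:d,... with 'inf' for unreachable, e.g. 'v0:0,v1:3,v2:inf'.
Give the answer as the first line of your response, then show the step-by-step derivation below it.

v0:0,v1:inf,v2:20,v3:17,v4:28,v5:2,v6:inf,v7:41

step 1: dist = v0:0,v1:inf,v2:20,v3:inf,v4:inf,v5:2,v6:inf,v7:inf
step 2: dist = v0:0,v1:inf,v2:20,v3:17,v4:28,v5:2,v6:inf,v7:inf
step 3: dist = v0:0,v1:inf,v2:20,v3:17,v4:28,v5:2,v6:inf,v7:41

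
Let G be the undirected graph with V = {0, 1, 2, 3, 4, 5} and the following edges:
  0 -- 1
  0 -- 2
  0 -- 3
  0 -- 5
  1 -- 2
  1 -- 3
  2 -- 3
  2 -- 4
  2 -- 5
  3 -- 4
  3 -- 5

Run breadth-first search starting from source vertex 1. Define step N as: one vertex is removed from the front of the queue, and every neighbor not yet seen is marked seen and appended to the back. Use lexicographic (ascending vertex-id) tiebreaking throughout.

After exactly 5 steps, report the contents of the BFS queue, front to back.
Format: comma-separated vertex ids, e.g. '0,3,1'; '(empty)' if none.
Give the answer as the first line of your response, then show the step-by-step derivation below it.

4

step 1: dequeue 1; queue=[0,2,3]; order=1
step 2: dequeue 0; queue=[2,3,5]; order=1,0
step 3: dequeue 2; queue=[3,5,4]; order=1,0,2
step 4: dequeue 3; queue=[5,4]; order=1,0,2,3
step 5: dequeue 5; queue=[4]; order=1,0,2,3,5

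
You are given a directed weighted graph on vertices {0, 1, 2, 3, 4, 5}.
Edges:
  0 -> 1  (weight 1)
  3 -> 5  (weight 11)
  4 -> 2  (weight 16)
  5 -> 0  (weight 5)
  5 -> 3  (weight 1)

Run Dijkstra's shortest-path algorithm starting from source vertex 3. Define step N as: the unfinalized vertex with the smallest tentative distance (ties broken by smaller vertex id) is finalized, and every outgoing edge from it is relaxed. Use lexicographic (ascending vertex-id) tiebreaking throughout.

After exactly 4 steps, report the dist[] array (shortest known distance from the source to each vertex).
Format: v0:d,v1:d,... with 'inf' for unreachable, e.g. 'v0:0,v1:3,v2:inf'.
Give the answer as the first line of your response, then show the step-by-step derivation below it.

v0:16,v1:17,v2:inf,v3:0,v4:inf,v5:11

step 1: dist = v0:inf,v1:inf,v2:inf,v3:0,v4:inf,v5:11
step 2: dist = v0:16,v1:inf,v2:inf,v3:0,v4:inf,v5:11
step 3: dist = v0:16,v1:17,v2:inf,v3:0,v4:inf,v5:11
step 4: dist = v0:16,v1:17,v2:inf,v3:0,v4:inf,v5:11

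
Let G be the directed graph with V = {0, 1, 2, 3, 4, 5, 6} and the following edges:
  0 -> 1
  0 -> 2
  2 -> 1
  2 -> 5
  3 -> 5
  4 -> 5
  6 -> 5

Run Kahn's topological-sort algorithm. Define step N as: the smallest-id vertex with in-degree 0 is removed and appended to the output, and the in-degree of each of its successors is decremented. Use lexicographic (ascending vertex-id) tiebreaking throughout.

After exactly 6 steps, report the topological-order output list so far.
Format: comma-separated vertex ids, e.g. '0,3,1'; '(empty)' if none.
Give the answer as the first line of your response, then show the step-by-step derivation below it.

0,2,1,3,4,6

step 1: output 0; order=[0]; indeg=(0,1,0,0,0,4,0)
step 2: output 2; order=[0,2]; indeg=(0,0,0,0,0,3,0)
step 3: output 1; order=[0,2,1]; indeg=(0,0,0,0,0,3,0)
step 4: output 3; order=[0,2,1,3]; indeg=(0,0,0,0,0,2,0)
step 5: output 4; order=[0,2,1,3,4]; indeg=(0,0,0,0,0,1,0)
step 6: output 6; order=[0,2,1,3,4,6]; indeg=(0,0,0,0,0,0,0)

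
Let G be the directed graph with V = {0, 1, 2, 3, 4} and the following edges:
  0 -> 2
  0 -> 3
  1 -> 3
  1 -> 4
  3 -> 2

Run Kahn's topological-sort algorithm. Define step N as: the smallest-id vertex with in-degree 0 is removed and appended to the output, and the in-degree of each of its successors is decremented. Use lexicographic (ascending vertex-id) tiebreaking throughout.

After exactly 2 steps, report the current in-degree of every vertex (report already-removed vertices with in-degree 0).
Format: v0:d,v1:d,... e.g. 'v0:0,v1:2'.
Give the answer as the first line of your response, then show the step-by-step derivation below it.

v0:0,v1:0,v2:1,v3:0,v4:0

step 1: output 0; order=[0]; indeg=(0,0,1,1,1)
step 2: output 1; order=[0,1]; indeg=(0,0,1,0,0)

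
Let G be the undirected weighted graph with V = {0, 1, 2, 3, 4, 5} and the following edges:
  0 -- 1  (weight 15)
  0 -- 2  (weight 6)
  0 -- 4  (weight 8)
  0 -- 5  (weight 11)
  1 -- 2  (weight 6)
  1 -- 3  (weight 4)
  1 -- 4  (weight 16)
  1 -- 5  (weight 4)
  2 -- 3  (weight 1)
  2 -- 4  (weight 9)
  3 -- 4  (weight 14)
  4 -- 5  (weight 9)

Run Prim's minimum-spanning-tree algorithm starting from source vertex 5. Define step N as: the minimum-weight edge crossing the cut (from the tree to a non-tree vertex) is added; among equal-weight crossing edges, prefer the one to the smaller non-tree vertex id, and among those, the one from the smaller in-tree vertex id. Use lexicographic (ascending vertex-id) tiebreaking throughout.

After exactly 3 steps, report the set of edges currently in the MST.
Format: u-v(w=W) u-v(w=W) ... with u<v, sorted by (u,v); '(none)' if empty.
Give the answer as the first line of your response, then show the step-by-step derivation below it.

1-3(w=4) 1-5(w=4) 2-3(w=1)

step 1: add edge 1-5 (w=4); MST = {1-5(w=4)}
step 2: add edge 1-3 (w=4); MST = {1-3(w=4) 1-5(w=4)}
step 3: add edge 2-3 (w=1); MST = {1-3(w=4) 1-5(w=4) 2-3(w=1)}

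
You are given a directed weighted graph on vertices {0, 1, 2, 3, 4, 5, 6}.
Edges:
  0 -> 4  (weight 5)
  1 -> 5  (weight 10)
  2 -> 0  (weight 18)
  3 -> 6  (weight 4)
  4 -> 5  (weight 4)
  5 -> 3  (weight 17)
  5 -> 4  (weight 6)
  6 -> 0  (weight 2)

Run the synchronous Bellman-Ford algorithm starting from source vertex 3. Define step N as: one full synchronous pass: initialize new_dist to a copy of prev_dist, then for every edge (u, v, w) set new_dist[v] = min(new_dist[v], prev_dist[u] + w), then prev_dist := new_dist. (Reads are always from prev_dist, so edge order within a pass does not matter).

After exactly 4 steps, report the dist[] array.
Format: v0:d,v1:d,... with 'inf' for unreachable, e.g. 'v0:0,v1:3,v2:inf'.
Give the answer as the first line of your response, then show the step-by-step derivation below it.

v0:6,v1:inf,v2:inf,v3:0,v4:11,v5:15,v6:4

step 1: dist = v0:inf,v1:inf,v2:inf,v3:0,v4:inf,v5:inf,v6:4
step 2: dist = v0:6,v1:inf,v2:inf,v3:0,v4:inf,v5:inf,v6:4
step 3: dist = v0:6,v1:inf,v2:inf,v3:0,v4:11,v5:inf,v6:4
step 4: dist = v0:6,v1:inf,v2:inf,v3:0,v4:11,v5:15,v6:4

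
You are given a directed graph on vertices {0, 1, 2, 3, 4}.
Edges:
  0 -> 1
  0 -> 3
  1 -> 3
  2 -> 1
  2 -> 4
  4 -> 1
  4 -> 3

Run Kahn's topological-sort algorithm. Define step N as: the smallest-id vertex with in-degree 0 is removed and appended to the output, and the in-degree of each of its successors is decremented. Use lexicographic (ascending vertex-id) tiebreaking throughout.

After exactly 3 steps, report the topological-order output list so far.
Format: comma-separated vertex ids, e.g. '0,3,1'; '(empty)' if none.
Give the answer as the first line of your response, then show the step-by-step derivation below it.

0,2,4

step 1: output 0; order=[0]; indeg=(0,2,0,2,1)
step 2: output 2; order=[0,2]; indeg=(0,1,0,2,0)
step 3: output 4; order=[0,2,4]; indeg=(0,0,0,1,0)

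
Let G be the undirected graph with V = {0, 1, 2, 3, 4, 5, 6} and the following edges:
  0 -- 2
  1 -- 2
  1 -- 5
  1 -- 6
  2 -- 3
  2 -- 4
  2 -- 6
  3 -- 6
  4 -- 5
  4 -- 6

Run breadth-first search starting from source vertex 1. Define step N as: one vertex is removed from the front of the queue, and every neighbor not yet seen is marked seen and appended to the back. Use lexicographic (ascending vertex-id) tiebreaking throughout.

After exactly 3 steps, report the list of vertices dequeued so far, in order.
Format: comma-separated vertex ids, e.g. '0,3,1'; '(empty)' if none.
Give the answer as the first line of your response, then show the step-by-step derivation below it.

1,2,5

step 1: dequeue 1; queue=[2,5,6]; order=1
step 2: dequeue 2; queue=[5,6,0,3,4]; order=1,2
step 3: dequeue 5; queue=[6,0,3,4]; order=1,2,5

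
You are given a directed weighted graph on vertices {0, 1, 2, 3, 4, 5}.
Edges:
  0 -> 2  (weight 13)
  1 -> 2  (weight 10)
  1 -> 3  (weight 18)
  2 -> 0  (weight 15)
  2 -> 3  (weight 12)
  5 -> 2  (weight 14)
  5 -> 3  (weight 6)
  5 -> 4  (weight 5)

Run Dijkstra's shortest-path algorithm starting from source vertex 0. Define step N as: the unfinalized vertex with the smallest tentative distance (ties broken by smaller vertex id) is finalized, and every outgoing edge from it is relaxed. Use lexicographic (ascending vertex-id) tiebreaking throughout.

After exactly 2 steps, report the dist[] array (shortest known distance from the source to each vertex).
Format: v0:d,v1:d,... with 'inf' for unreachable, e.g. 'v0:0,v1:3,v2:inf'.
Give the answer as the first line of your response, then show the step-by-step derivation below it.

v0:0,v1:inf,v2:13,v3:25,v4:inf,v5:inf

step 1: dist = v0:0,v1:inf,v2:13,v3:inf,v4:inf,v5:inf
step 2: dist = v0:0,v1:inf,v2:13,v3:25,v4:inf,v5:inf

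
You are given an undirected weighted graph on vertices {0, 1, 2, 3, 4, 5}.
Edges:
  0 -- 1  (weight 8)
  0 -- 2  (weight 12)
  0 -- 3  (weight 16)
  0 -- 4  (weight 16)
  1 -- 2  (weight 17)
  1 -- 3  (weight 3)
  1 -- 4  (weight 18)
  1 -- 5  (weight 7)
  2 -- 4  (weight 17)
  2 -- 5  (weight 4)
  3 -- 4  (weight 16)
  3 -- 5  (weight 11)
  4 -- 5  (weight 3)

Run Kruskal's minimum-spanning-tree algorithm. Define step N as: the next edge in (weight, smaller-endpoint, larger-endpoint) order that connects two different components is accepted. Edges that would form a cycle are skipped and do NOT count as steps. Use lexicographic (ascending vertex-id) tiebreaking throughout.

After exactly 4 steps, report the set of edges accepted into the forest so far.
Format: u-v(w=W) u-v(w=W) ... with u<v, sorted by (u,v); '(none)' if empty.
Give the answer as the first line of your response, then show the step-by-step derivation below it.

1-3(w=3) 1-5(w=7) 2-5(w=4) 4-5(w=3)

step 1: add edge 1-3 (w=3); MST = {1-3(w=3)}
step 2: add edge 4-5 (w=3); MST = {1-3(w=3) 4-5(w=3)}
step 3: add edge 2-5 (w=4); MST = {1-3(w=3) 2-5(w=4) 4-5(w=3)}
step 4: add edge 1-5 (w=7); MST = {1-3(w=3) 1-5(w=7) 2-5(w=4) 4-5(w=3)}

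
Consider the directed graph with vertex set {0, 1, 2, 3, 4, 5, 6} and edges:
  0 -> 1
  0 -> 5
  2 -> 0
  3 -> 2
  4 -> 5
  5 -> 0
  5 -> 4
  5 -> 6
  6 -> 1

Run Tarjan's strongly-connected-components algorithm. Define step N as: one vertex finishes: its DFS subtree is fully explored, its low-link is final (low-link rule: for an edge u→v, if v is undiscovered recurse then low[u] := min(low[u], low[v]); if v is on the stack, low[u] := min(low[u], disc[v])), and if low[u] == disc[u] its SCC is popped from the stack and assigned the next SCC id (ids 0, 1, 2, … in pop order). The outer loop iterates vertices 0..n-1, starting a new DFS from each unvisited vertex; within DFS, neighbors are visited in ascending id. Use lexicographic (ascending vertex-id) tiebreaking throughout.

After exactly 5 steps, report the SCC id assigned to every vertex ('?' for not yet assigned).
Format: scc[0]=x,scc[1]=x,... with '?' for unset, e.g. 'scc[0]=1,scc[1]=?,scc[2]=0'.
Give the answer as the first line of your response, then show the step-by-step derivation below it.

scc[0]=2,scc[1]=0,scc[2]=?,scc[3]=?,scc[4]=2,scc[5]=2,scc[6]=1

step 1: low=(low[0]=0,low[1]=1,low[2]=?,low[3]=?,low[4]=?,low[5]=?,low[6]=?); scc=(scc[0]=?,scc[1]=0,scc[2]=?,scc[3]=?,scc[4]=?,scc[5]=?,scc[6]=?)
step 2: low=(low[0]=0,low[1]=1,low[2]=?,low[3]=?,low[4]=2,low[5]=0,low[6]=?); scc=(scc[0]=?,scc[1]=0,scc[2]=?,scc[3]=?,scc[4]=?,scc[5]=?,scc[6]=?)
step 3: low=(low[0]=0,low[1]=1,low[2]=?,low[3]=?,low[4]=2,low[5]=0,low[6]=4); scc=(scc[0]=?,scc[1]=0,scc[2]=?,scc[3]=?,scc[4]=?,scc[5]=?,scc[6]=1)
step 4: low=(low[0]=0,low[1]=1,low[2]=?,low[3]=?,low[4]=2,low[5]=0,low[6]=4); scc=(scc[0]=?,scc[1]=0,scc[2]=?,scc[3]=?,scc[4]=?,scc[5]=?,scc[6]=1)
step 5: low=(low[0]=0,low[1]=1,low[2]=?,low[3]=?,low[4]=2,low[5]=0,low[6]=4); scc=(scc[0]=2,scc[1]=0,scc[2]=?,scc[3]=?,scc[4]=2,scc[5]=2,scc[6]=1)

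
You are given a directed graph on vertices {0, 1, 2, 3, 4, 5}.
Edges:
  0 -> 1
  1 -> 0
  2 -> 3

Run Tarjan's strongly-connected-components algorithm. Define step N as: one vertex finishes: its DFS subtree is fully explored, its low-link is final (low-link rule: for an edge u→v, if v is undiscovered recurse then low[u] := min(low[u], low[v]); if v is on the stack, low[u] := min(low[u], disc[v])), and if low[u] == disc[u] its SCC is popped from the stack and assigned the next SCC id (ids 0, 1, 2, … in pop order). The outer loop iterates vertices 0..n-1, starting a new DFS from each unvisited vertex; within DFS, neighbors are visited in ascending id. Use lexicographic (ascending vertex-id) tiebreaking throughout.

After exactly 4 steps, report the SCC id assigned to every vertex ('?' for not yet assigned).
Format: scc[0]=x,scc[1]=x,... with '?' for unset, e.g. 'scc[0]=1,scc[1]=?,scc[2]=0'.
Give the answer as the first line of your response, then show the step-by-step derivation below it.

scc[0]=0,scc[1]=0,scc[2]=2,scc[3]=1,scc[4]=?,scc[5]=?

step 1: low=(low[0]=0,low[1]=0,low[2]=?,low[3]=?,low[4]=?,low[5]=?); scc=(scc[0]=?,scc[1]=?,scc[2]=?,scc[3]=?,scc[4]=?,scc[5]=?)
step 2: low=(low[0]=0,low[1]=0,low[2]=?,low[3]=?,low[4]=?,low[5]=?); scc=(scc[0]=0,scc[1]=0,scc[2]=?,scc[3]=?,scc[4]=?,scc[5]=?)
step 3: low=(low[0]=0,low[1]=0,low[2]=2,low[3]=3,low[4]=?,low[5]=?); scc=(scc[0]=0,scc[1]=0,scc[2]=?,scc[3]=1,scc[4]=?,scc[5]=?)
step 4: low=(low[0]=0,low[1]=0,low[2]=2,low[3]=3,low[4]=?,low[5]=?); scc=(scc[0]=0,scc[1]=0,scc[2]=2,scc[3]=1,scc[4]=?,scc[5]=?)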